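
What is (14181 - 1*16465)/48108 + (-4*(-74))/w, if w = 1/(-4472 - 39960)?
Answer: -158177565115/12027 ≈ -1.3152e+7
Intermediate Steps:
w = -1/44432 (w = 1/(-44432) = -1/44432 ≈ -2.2506e-5)
(14181 - 1*16465)/48108 + (-4*(-74))/w = (14181 - 1*16465)/48108 + (-4*(-74))/(-1/44432) = (14181 - 16465)*(1/48108) + 296*(-44432) = -2284*1/48108 - 13151872 = -571/12027 - 13151872 = -158177565115/12027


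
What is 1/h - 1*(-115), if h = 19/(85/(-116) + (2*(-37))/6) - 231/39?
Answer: 50089514/436075 ≈ 114.86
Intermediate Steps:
h = -436075/59111 (h = 19/(85*(-1/116) - 74*1/6) - 231*1/39 = 19/(-85/116 - 37/3) - 77/13 = 19/(-4547/348) - 77/13 = 19*(-348/4547) - 77/13 = -6612/4547 - 77/13 = -436075/59111 ≈ -7.3772)
1/h - 1*(-115) = 1/(-436075/59111) - 1*(-115) = -59111/436075 + 115 = 50089514/436075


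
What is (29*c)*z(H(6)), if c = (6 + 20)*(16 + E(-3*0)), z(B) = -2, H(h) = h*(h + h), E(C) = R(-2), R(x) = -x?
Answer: -27144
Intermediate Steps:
E(C) = 2 (E(C) = -1*(-2) = 2)
H(h) = 2*h² (H(h) = h*(2*h) = 2*h²)
c = 468 (c = (6 + 20)*(16 + 2) = 26*18 = 468)
(29*c)*z(H(6)) = (29*468)*(-2) = 13572*(-2) = -27144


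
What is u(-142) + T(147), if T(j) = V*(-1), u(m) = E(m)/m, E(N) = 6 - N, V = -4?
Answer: 210/71 ≈ 2.9577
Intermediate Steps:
u(m) = (6 - m)/m
T(j) = 4 (T(j) = -4*(-1) = 4)
u(-142) + T(147) = (6 - 1*(-142))/(-142) + 4 = -(6 + 142)/142 + 4 = -1/142*148 + 4 = -74/71 + 4 = 210/71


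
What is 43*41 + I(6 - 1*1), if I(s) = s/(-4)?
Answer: 7047/4 ≈ 1761.8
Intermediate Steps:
I(s) = -s/4 (I(s) = s*(-1/4) = -s/4)
43*41 + I(6 - 1*1) = 43*41 - (6 - 1*1)/4 = 1763 - (6 - 1)/4 = 1763 - 1/4*5 = 1763 - 5/4 = 7047/4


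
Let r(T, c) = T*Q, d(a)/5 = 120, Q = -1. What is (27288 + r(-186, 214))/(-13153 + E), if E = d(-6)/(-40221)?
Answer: -368343918/176342471 ≈ -2.0888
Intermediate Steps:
d(a) = 600 (d(a) = 5*120 = 600)
r(T, c) = -T (r(T, c) = T*(-1) = -T)
E = -200/13407 (E = 600/(-40221) = 600*(-1/40221) = -200/13407 ≈ -0.014918)
(27288 + r(-186, 214))/(-13153 + E) = (27288 - 1*(-186))/(-13153 - 200/13407) = (27288 + 186)/(-176342471/13407) = 27474*(-13407/176342471) = -368343918/176342471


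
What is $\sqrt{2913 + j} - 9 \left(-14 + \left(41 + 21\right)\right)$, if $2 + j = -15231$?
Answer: $-432 + 4 i \sqrt{770} \approx -432.0 + 111.0 i$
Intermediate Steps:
$j = -15233$ ($j = -2 - 15231 = -15233$)
$\sqrt{2913 + j} - 9 \left(-14 + \left(41 + 21\right)\right) = \sqrt{2913 - 15233} - 9 \left(-14 + \left(41 + 21\right)\right) = \sqrt{-12320} - 9 \left(-14 + 62\right) = 4 i \sqrt{770} - 9 \cdot 48 = 4 i \sqrt{770} - 432 = -432 + 4 i \sqrt{770}$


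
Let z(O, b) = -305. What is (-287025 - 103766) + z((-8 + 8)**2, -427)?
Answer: -391096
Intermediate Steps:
(-287025 - 103766) + z((-8 + 8)**2, -427) = (-287025 - 103766) - 305 = -390791 - 305 = -391096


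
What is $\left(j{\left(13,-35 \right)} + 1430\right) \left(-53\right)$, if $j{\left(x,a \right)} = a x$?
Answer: $-51675$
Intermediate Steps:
$\left(j{\left(13,-35 \right)} + 1430\right) \left(-53\right) = \left(\left(-35\right) 13 + 1430\right) \left(-53\right) = \left(-455 + 1430\right) \left(-53\right) = 975 \left(-53\right) = -51675$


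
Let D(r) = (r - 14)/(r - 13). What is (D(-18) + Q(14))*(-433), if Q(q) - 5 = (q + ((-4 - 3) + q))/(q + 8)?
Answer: -2063245/682 ≈ -3025.3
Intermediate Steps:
Q(q) = 5 + (-7 + 2*q)/(8 + q) (Q(q) = 5 + (q + ((-4 - 3) + q))/(q + 8) = 5 + (q + (-7 + q))/(8 + q) = 5 + (-7 + 2*q)/(8 + q))
D(r) = (-14 + r)/(-13 + r)
(D(-18) + Q(14))*(-433) = ((-14 - 18)/(-13 - 18) + (33 + 7*14)/(8 + 14))*(-433) = (-32/(-31) + (33 + 98)/22)*(-433) = (-1/31*(-32) + (1/22)*131)*(-433) = (32/31 + 131/22)*(-433) = (4765/682)*(-433) = -2063245/682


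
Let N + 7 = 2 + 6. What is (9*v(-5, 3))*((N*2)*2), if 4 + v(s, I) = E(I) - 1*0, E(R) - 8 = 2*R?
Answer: 360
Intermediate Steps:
E(R) = 8 + 2*R
N = 1 (N = -7 + (2 + 6) = -7 + 8 = 1)
v(s, I) = 4 + 2*I (v(s, I) = -4 + ((8 + 2*I) - 1*0) = -4 + ((8 + 2*I) + 0) = -4 + (8 + 2*I) = 4 + 2*I)
(9*v(-5, 3))*((N*2)*2) = (9*(4 + 2*3))*((1*2)*2) = (9*(4 + 6))*(2*2) = (9*10)*4 = 90*4 = 360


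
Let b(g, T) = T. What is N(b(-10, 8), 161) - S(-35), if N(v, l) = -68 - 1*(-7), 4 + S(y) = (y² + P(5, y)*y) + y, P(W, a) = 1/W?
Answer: -1240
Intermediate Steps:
S(y) = -4 + y² + 6*y/5 (S(y) = -4 + ((y² + y/5) + y) = -4 + (y² + 6*y/5) = -4 + y² + 6*y/5)
N(v, l) = -61 (N(v, l) = -68 + 7 = -61)
N(b(-10, 8), 161) - S(-35) = -61 - (-4 + (-35)² + (6/5)*(-35)) = -61 - (-4 + 1225 - 42) = -61 - 1*1179 = -61 - 1179 = -1240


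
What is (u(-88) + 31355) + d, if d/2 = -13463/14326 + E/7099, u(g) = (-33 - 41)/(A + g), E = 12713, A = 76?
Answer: 9568837044485/305100822 ≈ 31363.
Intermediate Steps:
u(g) = -74/(76 + g) (u(g) = (-33 - 41)/(76 + g) = -74/(76 + g))
d = 86552601/50850137 (d = 2*(-13463/14326 + 12713/7099) = 2*(86552601/101700274) = 86552601/50850137 ≈ 1.7021)
(u(-88) + 31355) + d = (-74/(76 - 88) + 31355) + 86552601/50850137 = (-74/(-12) + 31355) + 86552601/50850137 = (-74*(-1/12) + 31355) + 86552601/50850137 = (37/6 + 31355) + 86552601/50850137 = 188167/6 + 86552601/50850137 = 9568837044485/305100822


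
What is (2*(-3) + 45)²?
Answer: 1521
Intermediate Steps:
(2*(-3) + 45)² = (-6 + 45)² = 39² = 1521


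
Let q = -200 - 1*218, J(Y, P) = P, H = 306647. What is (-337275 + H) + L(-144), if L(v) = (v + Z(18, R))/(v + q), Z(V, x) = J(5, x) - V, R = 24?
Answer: -8606399/281 ≈ -30628.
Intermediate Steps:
q = -418 (q = -200 - 218 = -418)
Z(V, x) = x - V
L(v) = (6 + v)/(-418 + v) (L(v) = (v + (24 - 1*18))/(v - 418) = (v + (24 - 18))/(-418 + v) = (v + 6)/(-418 + v) = (6 + v)/(-418 + v))
(-337275 + H) + L(-144) = (-337275 + 306647) + (6 - 144)/(-418 - 144) = -30628 - 138/(-562) = -30628 - 1/562*(-138) = -30628 + 69/281 = -8606399/281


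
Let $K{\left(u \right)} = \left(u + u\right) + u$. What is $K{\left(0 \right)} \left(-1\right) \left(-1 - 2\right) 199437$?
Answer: $0$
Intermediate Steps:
$K{\left(u \right)} = 3 u$ ($K{\left(u \right)} = 2 u + u = 3 u$)
$K{\left(0 \right)} \left(-1\right) \left(-1 - 2\right) 199437 = 3 \cdot 0 \left(-1\right) \left(-1 - 2\right) 199437 = 0 \left(-1\right) \left(-1 - 2\right) 199437 = 0 \left(-3\right) 199437 = 0 \cdot 199437 = 0$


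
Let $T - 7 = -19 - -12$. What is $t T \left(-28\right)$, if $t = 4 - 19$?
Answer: $0$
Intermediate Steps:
$t = -15$ ($t = 4 - 19 = -15$)
$T = 0$ ($T = 7 - 7 = 0$)
$t T \left(-28\right) = \left(-15\right) 0 \left(-28\right) = 0 \left(-28\right) = 0$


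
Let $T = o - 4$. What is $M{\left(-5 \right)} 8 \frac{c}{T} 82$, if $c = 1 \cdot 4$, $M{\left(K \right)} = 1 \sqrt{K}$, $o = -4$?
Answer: $- 328 i \sqrt{5} \approx - 733.43 i$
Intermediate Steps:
$M{\left(K \right)} = \sqrt{K}$
$c = 4$
$T = -8$ ($T = -4 - 4 = -8$)
$M{\left(-5 \right)} 8 \frac{c}{T} 82 = \sqrt{-5} \cdot 8 \frac{4}{-8} \cdot 82 = i \sqrt{5} \cdot 8 \cdot 4 \left(- \frac{1}{8}\right) 82 = 8 i \sqrt{5} \left(- \frac{1}{2}\right) 82 = - 4 i \sqrt{5} \cdot 82 = - 328 i \sqrt{5}$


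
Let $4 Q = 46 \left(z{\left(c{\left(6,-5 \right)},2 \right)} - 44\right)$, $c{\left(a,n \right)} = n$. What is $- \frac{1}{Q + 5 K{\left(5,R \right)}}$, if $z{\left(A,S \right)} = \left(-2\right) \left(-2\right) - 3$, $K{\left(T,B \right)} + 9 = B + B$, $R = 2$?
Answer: $\frac{2}{1039} \approx 0.0019249$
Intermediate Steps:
$K{\left(T,B \right)} = -9 + 2 B$ ($K{\left(T,B \right)} = -9 + \left(B + B\right) = -9 + 2 B$)
$z{\left(A,S \right)} = 1$ ($z{\left(A,S \right)} = 4 - 3 = 1$)
$Q = - \frac{989}{2}$ ($Q = \frac{46 \left(1 - 44\right)}{4} = \frac{46 \left(-43\right)}{4} = \frac{1}{4} \left(-1978\right) = - \frac{989}{2} \approx -494.5$)
$- \frac{1}{Q + 5 K{\left(5,R \right)}} = - \frac{1}{- \frac{989}{2} + 5 \left(-9 + 2 \cdot 2\right)} = - \frac{1}{- \frac{989}{2} + 5 \left(-9 + 4\right)} = - \frac{1}{- \frac{989}{2} + 5 \left(-5\right)} = - \frac{1}{- \frac{989}{2} - 25} = - \frac{1}{- \frac{1039}{2}} = \left(-1\right) \left(- \frac{2}{1039}\right) = \frac{2}{1039}$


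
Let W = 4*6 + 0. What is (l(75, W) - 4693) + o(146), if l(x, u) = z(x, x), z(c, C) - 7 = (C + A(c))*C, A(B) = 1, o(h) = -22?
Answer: 992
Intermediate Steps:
W = 24 (W = 24 + 0 = 24)
z(c, C) = 7 + C*(1 + C) (z(c, C) = 7 + (C + 1)*C = 7 + (1 + C)*C = 7 + C*(1 + C))
l(x, u) = 7 + x + x²
(l(75, W) - 4693) + o(146) = ((7 + 75 + 75²) - 4693) - 22 = ((7 + 75 + 5625) - 4693) - 22 = (5707 - 4693) - 22 = 1014 - 22 = 992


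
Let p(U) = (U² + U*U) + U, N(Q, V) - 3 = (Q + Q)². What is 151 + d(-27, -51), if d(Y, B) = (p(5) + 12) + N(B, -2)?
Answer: 10625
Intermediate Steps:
N(Q, V) = 3 + 4*Q² (N(Q, V) = 3 + (Q + Q)² = 3 + (2*Q)² = 3 + 4*Q²)
p(U) = U + 2*U² (p(U) = (U² + U²) + U = 2*U² + U = U + 2*U²)
d(Y, B) = 70 + 4*B² (d(Y, B) = (5*(1 + 2*5) + 12) + (3 + 4*B²) = (5*(1 + 10) + 12) + (3 + 4*B²) = (5*11 + 12) + (3 + 4*B²) = (55 + 12) + (3 + 4*B²) = 67 + (3 + 4*B²) = 70 + 4*B²)
151 + d(-27, -51) = 151 + (70 + 4*(-51)²) = 151 + (70 + 4*2601) = 151 + (70 + 10404) = 151 + 10474 = 10625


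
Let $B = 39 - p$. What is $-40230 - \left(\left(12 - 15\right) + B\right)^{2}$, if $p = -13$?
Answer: $-42631$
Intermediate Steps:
$B = 52$ ($B = 39 - -13 = 39 + 13 = 52$)
$-40230 - \left(\left(12 - 15\right) + B\right)^{2} = -40230 - \left(\left(12 - 15\right) + 52\right)^{2} = -40230 - \left(-3 + 52\right)^{2} = -40230 - 49^{2} = -40230 - 2401 = -42631$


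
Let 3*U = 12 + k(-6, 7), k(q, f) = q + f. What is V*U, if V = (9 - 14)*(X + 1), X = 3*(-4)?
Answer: 715/3 ≈ 238.33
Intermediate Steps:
X = -12
k(q, f) = f + q
U = 13/3 (U = (12 + (7 - 6))/3 = (12 + 1)/3 = (⅓)*13 = 13/3 ≈ 4.3333)
V = 55 (V = (9 - 14)*(-12 + 1) = -5*(-11) = 55)
V*U = 55*(13/3) = 715/3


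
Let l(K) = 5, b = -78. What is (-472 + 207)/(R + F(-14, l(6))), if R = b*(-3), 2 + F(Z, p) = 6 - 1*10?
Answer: -265/228 ≈ -1.1623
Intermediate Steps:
F(Z, p) = -6 (F(Z, p) = -2 + (6 - 1*10) = -2 + (6 - 10) = -2 - 4 = -6)
R = 234 (R = -78*(-3) = 234)
(-472 + 207)/(R + F(-14, l(6))) = (-472 + 207)/(234 - 6) = -265/228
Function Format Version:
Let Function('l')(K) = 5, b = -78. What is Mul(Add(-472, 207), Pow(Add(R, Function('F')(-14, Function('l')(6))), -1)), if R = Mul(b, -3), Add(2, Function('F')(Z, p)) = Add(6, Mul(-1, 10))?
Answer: Rational(-265, 228) ≈ -1.1623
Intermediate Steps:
Function('F')(Z, p) = -6 (Function('F')(Z, p) = Add(-2, Add(6, Mul(-1, 10))) = Add(-2, Add(6, -10)) = Add(-2, -4) = -6)
R = 234 (R = Mul(-78, -3) = 234)
Mul(Add(-472, 207), Pow(Add(R, Function('F')(-14, Function('l')(6))), -1)) = Mul(Add(-472, 207), Pow(Add(234, -6), -1)) = Mul(-265, Pow(228, -1)) = Mul(-265, Rational(1, 228)) = Rational(-265, 228)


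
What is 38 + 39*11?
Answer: 467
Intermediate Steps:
38 + 39*11 = 38 + 429 = 467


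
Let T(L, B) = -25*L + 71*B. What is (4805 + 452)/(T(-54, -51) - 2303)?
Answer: -5257/4574 ≈ -1.1493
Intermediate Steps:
(4805 + 452)/(T(-54, -51) - 2303) = (4805 + 452)/((-25*(-54) + 71*(-51)) - 2303) = 5257/((1350 - 3621) - 2303) = 5257/(-2271 - 2303) = 5257/(-4574) = 5257*(-1/4574) = -5257/4574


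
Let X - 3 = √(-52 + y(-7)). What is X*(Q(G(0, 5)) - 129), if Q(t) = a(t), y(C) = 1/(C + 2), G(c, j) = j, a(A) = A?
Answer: -372 - 372*I*√145/5 ≈ -372.0 - 895.89*I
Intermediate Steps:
y(C) = 1/(2 + C)
Q(t) = t
X = 3 + 3*I*√145/5 (X = 3 + √(-52 + 1/(2 - 7)) = 3 + √(-52 + 1/(-5)) = 3 + √(-52 - ⅕) = 3 + √(-261/5) = 3 + 3*I*√145/5 ≈ 3.0 + 7.225*I)
X*(Q(G(0, 5)) - 129) = (3 + 3*I*√145/5)*(5 - 129) = (3 + 3*I*√145/5)*(-124) = -372 - 372*I*√145/5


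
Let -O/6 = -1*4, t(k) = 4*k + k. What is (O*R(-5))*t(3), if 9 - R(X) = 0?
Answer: 3240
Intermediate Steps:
R(X) = 9 (R(X) = 9 - 1*0 = 9 + 0 = 9)
t(k) = 5*k
O = 24 (O = -(-6)*4 = -6*(-4) = 24)
(O*R(-5))*t(3) = (24*9)*(5*3) = 216*15 = 3240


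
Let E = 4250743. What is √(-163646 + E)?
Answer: √4087097 ≈ 2021.7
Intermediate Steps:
√(-163646 + E) = √(-163646 + 4250743) = √4087097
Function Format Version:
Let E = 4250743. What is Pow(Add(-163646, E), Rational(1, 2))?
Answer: Pow(4087097, Rational(1, 2)) ≈ 2021.7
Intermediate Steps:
Pow(Add(-163646, E), Rational(1, 2)) = Pow(Add(-163646, 4250743), Rational(1, 2)) = Pow(4087097, Rational(1, 2))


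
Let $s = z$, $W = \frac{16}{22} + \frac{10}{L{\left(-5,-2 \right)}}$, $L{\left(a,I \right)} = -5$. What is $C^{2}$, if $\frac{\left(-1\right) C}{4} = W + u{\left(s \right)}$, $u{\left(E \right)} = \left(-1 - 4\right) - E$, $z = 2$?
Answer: $\frac{132496}{121} \approx 1095.0$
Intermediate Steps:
$W = - \frac{14}{11}$ ($W = \frac{16}{22} + \frac{10}{-5} = 16 \cdot \frac{1}{22} + 10 \left(- \frac{1}{5}\right) = \frac{8}{11} - 2 = - \frac{14}{11} \approx -1.2727$)
$s = 2$
$u{\left(E \right)} = -5 - E$
$C = \frac{364}{11}$ ($C = - 4 \left(- \frac{14}{11} - 7\right) = \left(-4\right) \left(- \frac{91}{11}\right) = \frac{364}{11} \approx 33.091$)
$C^{2} = \left(\frac{364}{11}\right)^{2} = \frac{132496}{121}$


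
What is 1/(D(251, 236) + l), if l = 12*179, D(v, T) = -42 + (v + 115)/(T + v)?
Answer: 487/1025988 ≈ 0.00047466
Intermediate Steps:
D(v, T) = -42 + (115 + v)/(T + v)
l = 2148
1/(D(251, 236) + l) = 1/((115 - 42*236 - 41*251)/(236 + 251) + 2148) = 1/((115 - 9912 - 10291)/487 + 2148) = 1/((1/487)*(-20088) + 2148) = 1/(-20088/487 + 2148) = 1/(1025988/487) = 487/1025988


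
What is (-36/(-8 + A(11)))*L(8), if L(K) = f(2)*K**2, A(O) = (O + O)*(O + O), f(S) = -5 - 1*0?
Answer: 2880/119 ≈ 24.202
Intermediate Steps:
f(S) = -5 (f(S) = -5 + 0 = -5)
A(O) = 4*O**2 (A(O) = (2*O)*(2*O) = 4*O**2)
L(K) = -5*K**2
(-36/(-8 + A(11)))*L(8) = (-36/(-8 + 4*11**2))*(-5*8**2) = (-36/(-8 + 4*121))*(-5*64) = (-36/(-8 + 484))*(-320) = (-36/476)*(-320) = ((1/476)*(-36))*(-320) = -9/119*(-320) = 2880/119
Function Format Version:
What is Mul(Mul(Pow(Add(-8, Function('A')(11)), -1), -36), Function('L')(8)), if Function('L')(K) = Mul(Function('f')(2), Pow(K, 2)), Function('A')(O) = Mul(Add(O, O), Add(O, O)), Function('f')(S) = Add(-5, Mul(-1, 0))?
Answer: Rational(2880, 119) ≈ 24.202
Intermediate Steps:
Function('f')(S) = -5 (Function('f')(S) = Add(-5, 0) = -5)
Function('A')(O) = Mul(4, Pow(O, 2)) (Function('A')(O) = Mul(Mul(2, O), Mul(2, O)) = Mul(4, Pow(O, 2)))
Function('L')(K) = Mul(-5, Pow(K, 2))
Mul(Mul(Pow(Add(-8, Function('A')(11)), -1), -36), Function('L')(8)) = Mul(Mul(Pow(Add(-8, Mul(4, Pow(11, 2))), -1), -36), Mul(-5, Pow(8, 2))) = Mul(Mul(Pow(Add(-8, Mul(4, 121)), -1), -36), Mul(-5, 64)) = Mul(Mul(Pow(Add(-8, 484), -1), -36), -320) = Mul(Mul(Pow(476, -1), -36), -320) = Mul(Mul(Rational(1, 476), -36), -320) = Mul(Rational(-9, 119), -320) = Rational(2880, 119)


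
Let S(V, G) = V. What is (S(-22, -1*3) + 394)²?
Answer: 138384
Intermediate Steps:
(S(-22, -1*3) + 394)² = (-22 + 394)² = 372² = 138384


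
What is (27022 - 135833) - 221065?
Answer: -329876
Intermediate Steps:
(27022 - 135833) - 221065 = -108811 - 221065 = -329876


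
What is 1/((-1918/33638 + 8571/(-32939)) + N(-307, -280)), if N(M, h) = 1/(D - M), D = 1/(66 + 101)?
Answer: -28403633372070/8917884396653 ≈ -3.1850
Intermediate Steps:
D = 1/167 ≈ 0.0059880
N(M, h) = 1/(1/167 - M)
1/((-1918/33638 + 8571/(-32939)) + N(-307, -280)) = 1/((-1918/33638 + 8571/(-32939)) - 167/(-1 + 167*(-307))) = 1/((-1918*1/33638 + 8571*(-1/32939)) - 167/(-1 - 51269)) = 1/((-959/16819 - 8571/32939) - 167/(-51270)) = 1/(-175744150/554001041 - 167*(-1/51270)) = 1/(-175744150/554001041 + 167/51270) = 1/(-8917884396653/28403633372070) = -28403633372070/8917884396653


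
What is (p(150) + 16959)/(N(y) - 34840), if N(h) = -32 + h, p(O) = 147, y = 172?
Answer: -8553/17350 ≈ -0.49297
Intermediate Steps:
(p(150) + 16959)/(N(y) - 34840) = (147 + 16959)/((-32 + 172) - 34840) = 17106/(140 - 34840) = 17106/(-34700) = 17106*(-1/34700) = -8553/17350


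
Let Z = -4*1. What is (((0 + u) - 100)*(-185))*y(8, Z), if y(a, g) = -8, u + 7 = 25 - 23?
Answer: -155400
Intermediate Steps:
u = -5 (u = -7 + (25 - 23) = -7 + 2 = -5)
Z = -4
(((0 + u) - 100)*(-185))*y(8, Z) = (((0 - 5) - 100)*(-185))*(-8) = ((-5 - 100)*(-185))*(-8) = -105*(-185)*(-8) = 19425*(-8) = -155400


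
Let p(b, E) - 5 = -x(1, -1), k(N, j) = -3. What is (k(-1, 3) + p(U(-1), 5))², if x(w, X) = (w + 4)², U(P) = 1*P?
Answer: 529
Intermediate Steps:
U(P) = P
x(w, X) = (4 + w)²
p(b, E) = -20 (p(b, E) = 5 - (4 + 1)² = 5 - 1*5² = 5 - 1*25 = 5 - 25 = -20)
(k(-1, 3) + p(U(-1), 5))² = (-3 - 20)² = (-23)² = 529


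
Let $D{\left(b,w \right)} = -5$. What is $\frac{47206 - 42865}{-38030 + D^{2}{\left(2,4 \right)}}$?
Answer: $- \frac{4341}{38005} \approx -0.11422$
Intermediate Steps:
$\frac{47206 - 42865}{-38030 + D^{2}{\left(2,4 \right)}} = \frac{47206 - 42865}{-38030 + \left(-5\right)^{2}} = \frac{4341}{-38030 + 25} = \frac{4341}{-38005} = 4341 \left(- \frac{1}{38005}\right) = - \frac{4341}{38005}$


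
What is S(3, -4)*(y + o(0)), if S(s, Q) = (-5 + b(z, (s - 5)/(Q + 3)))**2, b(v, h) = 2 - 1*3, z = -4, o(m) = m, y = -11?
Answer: -396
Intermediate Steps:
b(v, h) = -1 (b(v, h) = 2 - 3 = -1)
S(s, Q) = 36 (S(s, Q) = (-5 - 1)**2 = (-6)**2 = 36)
S(3, -4)*(y + o(0)) = 36*(-11 + 0) = 36*(-11) = -396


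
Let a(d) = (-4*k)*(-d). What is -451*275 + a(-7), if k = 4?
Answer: -124137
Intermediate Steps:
a(d) = 16*d (a(d) = (-4*4)*(-d) = -(-16)*d = 16*d)
-451*275 + a(-7) = -451*275 + 16*(-7) = -124025 - 112 = -124137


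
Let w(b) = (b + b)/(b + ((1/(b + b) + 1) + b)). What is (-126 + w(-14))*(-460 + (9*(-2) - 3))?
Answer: 45501638/757 ≈ 60108.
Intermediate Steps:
w(b) = 2*b/(1 + 1/(2*b) + 2*b) (w(b) = (2*b)/(b + ((1/(2*b) + 1) + b)) = (2*b)/(b + ((1 + 1/(2*b)) + b)) = (2*b)/(b + (1 + b + 1/(2*b))) = (2*b)/(1 + 1/(2*b) + 2*b) = 2*b/(1 + 1/(2*b) + 2*b))
(-126 + w(-14))*(-460 + (9*(-2) - 3)) = (-126 + 4*(-14)²/(1 + 2*(-14) + 4*(-14)²))*(-460 + (9*(-2) - 3)) = (-126 + 4*196/(1 - 28 + 4*196))*(-460 + (-18 - 3)) = (-126 + 4*196/(1 - 28 + 784))*(-460 - 21) = (-126 + 4*196/757)*(-481) = (-126 + 4*196*(1/757))*(-481) = (-126 + 784/757)*(-481) = -94598/757*(-481) = 45501638/757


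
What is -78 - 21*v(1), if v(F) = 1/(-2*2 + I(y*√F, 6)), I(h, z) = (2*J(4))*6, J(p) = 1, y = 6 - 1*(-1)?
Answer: -645/8 ≈ -80.625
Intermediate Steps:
y = 7 (y = 6 + 1 = 7)
I(h, z) = 12 (I(h, z) = (2*1)*6 = 2*6 = 12)
v(F) = ⅛ (v(F) = 1/(-2*2 + 12) = 1/(-4 + 12) = 1/8 = ⅛)
-78 - 21*v(1) = -78 - 21*⅛ = -78 - 21/8 = -645/8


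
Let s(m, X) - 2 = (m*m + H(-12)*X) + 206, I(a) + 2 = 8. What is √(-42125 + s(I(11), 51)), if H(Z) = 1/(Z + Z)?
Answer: I*√670130/4 ≈ 204.65*I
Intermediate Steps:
I(a) = 6 (I(a) = -2 + 8 = 6)
H(Z) = 1/(2*Z)
s(m, X) = 208 + m² - X/24 (s(m, X) = 2 + ((m*m + ((½)/(-12))*X) + 206) = 2 + ((m² + ((½)*(-1/12))*X) + 206) = 2 + ((m² - X/24) + 206) = 2 + (206 + m² - X/24) = 208 + m² - X/24)
√(-42125 + s(I(11), 51)) = √(-42125 + (208 + 6² - 1/24*51)) = √(-42125 + (208 + 36 - 17/8)) = √(-42125 + 1935/8) = √(-335065/8) = I*√670130/4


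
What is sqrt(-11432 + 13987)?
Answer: sqrt(2555) ≈ 50.547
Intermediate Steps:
sqrt(-11432 + 13987) = sqrt(2555)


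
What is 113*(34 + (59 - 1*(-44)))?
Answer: 15481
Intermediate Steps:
113*(34 + (59 - 1*(-44))) = 113*(34 + (59 + 44)) = 113*(34 + 103) = 113*137 = 15481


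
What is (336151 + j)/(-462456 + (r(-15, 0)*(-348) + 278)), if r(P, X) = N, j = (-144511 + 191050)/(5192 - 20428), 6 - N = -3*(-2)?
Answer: -5121550097/7041744008 ≈ -0.72731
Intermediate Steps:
N = 0 (N = 6 - (-3)*(-2) = 6 - 1*6 = 6 - 6 = 0)
j = -46539/15236 (j = 46539/(-15236) = 46539*(-1/15236) = -46539/15236 ≈ -3.0545)
r(P, X) = 0
(336151 + j)/(-462456 + (r(-15, 0)*(-348) + 278)) = (336151 - 46539/15236)/(-462456 + (0*(-348) + 278)) = 5121550097/(15236*(-462456 + (0 + 278))) = 5121550097/(15236*(-462456 + 278)) = (5121550097/15236)/(-462178) = (5121550097/15236)*(-1/462178) = -5121550097/7041744008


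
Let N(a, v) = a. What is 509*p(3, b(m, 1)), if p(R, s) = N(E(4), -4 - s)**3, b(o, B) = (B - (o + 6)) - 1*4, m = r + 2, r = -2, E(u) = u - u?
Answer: 0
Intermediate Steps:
E(u) = 0
m = 0 (m = -2 + 2 = 0)
b(o, B) = -10 + B - o (b(o, B) = (B - (6 + o)) - 4 = (B + (-6 - o)) - 4 = (-6 + B - o) - 4 = -10 + B - o)
p(R, s) = 0 (p(R, s) = 0**3 = 0)
509*p(3, b(m, 1)) = 509*0 = 0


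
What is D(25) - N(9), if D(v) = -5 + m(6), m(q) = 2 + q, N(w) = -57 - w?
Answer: 69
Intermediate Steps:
D(v) = 3 (D(v) = -5 + (2 + 6) = -5 + 8 = 3)
D(25) - N(9) = 3 - (-57 - 1*9) = 3 - (-57 - 9) = 3 - 1*(-66) = 3 + 66 = 69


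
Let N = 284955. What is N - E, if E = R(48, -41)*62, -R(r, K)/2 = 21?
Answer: 287559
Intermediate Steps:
R(r, K) = -42 (R(r, K) = -2*21 = -42)
E = -2604 (E = -42*62 = -2604)
N - E = 284955 - 1*(-2604) = 284955 + 2604 = 287559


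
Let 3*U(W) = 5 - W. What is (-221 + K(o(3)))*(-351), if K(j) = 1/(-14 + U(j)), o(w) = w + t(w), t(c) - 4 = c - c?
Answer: 3414177/44 ≈ 77595.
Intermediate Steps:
t(c) = 4 (t(c) = 4 + (c - c) = 4 + 0 = 4)
o(w) = 4 + w (o(w) = w + 4 = 4 + w)
U(W) = 5/3 - W/3 (U(W) = (5 - W)/3 = 5/3 - W/3)
K(j) = 1/(-37/3 - j/3) (K(j) = 1/(-14 + (5/3 - j/3)) = 1/(-37/3 - j/3))
(-221 + K(o(3)))*(-351) = (-221 - 3/(37 + (4 + 3)))*(-351) = (-221 - 3/(37 + 7))*(-351) = (-221 - 3/44)*(-351) = -9727/44*(-351) = 3414177/44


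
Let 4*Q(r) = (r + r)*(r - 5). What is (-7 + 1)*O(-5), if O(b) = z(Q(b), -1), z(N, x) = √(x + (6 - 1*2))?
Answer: -6*√3 ≈ -10.392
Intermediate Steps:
Q(r) = r*(-5 + r)/2 (Q(r) = ((r + r)*(r - 5))/4 = ((2*r)*(-5 + r))/4 = (2*r*(-5 + r))/4 = r*(-5 + r)/2)
z(N, x) = √(4 + x) (z(N, x) = √(x + (6 - 2)) = √(x + 4) = √(4 + x))
O(b) = √3 (O(b) = √(4 - 1) = √3)
(-7 + 1)*O(-5) = (-7 + 1)*√3 = -6*√3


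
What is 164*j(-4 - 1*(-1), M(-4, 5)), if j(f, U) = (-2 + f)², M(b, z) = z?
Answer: 4100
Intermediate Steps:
164*j(-4 - 1*(-1), M(-4, 5)) = 164*(-2 + (-4 - 1*(-1)))² = 164*(-2 + (-4 + 1))² = 164*(-2 - 3)² = 164*(-5)² = 164*25 = 4100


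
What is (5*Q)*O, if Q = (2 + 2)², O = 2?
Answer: 160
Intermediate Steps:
Q = 16 (Q = 4² = 16)
(5*Q)*O = (5*16)*2 = 80*2 = 160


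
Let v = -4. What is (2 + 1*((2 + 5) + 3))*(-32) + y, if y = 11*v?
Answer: -428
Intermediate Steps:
y = -44 (y = 11*(-4) = -44)
(2 + 1*((2 + 5) + 3))*(-32) + y = (2 + 1*((2 + 5) + 3))*(-32) - 44 = (2 + 1*(7 + 3))*(-32) - 44 = (2 + 1*10)*(-32) - 44 = (2 + 10)*(-32) - 44 = 12*(-32) - 44 = -384 - 44 = -428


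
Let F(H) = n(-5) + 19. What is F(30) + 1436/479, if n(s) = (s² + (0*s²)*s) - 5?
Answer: 20117/479 ≈ 41.998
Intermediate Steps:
n(s) = -5 + s² (n(s) = (s² + 0*s) - 5 = (s² + 0) - 5 = s² - 5 = -5 + s²)
F(H) = 39 (F(H) = (-5 + (-5)²) + 19 = (-5 + 25) + 19 = 20 + 19 = 39)
F(30) + 1436/479 = 39 + 1436/479 = 20117/479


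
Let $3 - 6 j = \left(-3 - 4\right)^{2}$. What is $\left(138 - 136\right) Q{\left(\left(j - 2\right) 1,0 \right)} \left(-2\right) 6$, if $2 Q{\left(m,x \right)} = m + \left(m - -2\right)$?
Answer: $208$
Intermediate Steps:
$j = - \frac{23}{3}$ ($j = \frac{1}{2} - \frac{\left(-3 - 4\right)^{2}}{6} = \frac{1}{2} - \frac{\left(-7\right)^{2}}{6} = \frac{1}{2} - \frac{49}{6} = - \frac{23}{3} \approx -7.6667$)
$Q{\left(m,x \right)} = 1 + m$ ($Q{\left(m,x \right)} = \frac{m + \left(m - -2\right)}{2} = \frac{m + \left(m + 2\right)}{2} = \frac{m + \left(2 + m\right)}{2} = \frac{2 + 2 m}{2} = 1 + m$)
$\left(138 - 136\right) Q{\left(\left(j - 2\right) 1,0 \right)} \left(-2\right) 6 = \left(138 - 136\right) \left(1 + \left(- \frac{23}{3} - 2\right) 1\right) \left(-2\right) 6 = 2 \left(1 - \frac{29}{3}\right) \left(-2\right) 6 = 2 \left(- \frac{26}{3}\right) \left(-2\right) 6 = 2 \cdot \frac{52}{3} \cdot 6 = 2 \cdot 104 = 208$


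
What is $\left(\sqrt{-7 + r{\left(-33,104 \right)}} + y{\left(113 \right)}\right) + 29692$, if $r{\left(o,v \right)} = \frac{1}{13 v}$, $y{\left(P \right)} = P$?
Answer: $29805 + \frac{i \sqrt{18926}}{52} \approx 29805.0 + 2.6456 i$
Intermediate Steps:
$r{\left(o,v \right)} = \frac{1}{13 v}$
$\left(\sqrt{-7 + r{\left(-33,104 \right)}} + y{\left(113 \right)}\right) + 29692 = \left(\sqrt{-7 + \frac{1}{13 \cdot 104}} + 113\right) + 29692 = \left(\sqrt{-7 + \frac{1}{13} \cdot \frac{1}{104}} + 113\right) + 29692 = \left(\sqrt{-7 + \frac{1}{1352}} + 113\right) + 29692 = \left(\sqrt{- \frac{9463}{1352}} + 113\right) + 29692 = \left(\frac{i \sqrt{18926}}{52} + 113\right) + 29692 = \left(113 + \frac{i \sqrt{18926}}{52}\right) + 29692 = 29805 + \frac{i \sqrt{18926}}{52}$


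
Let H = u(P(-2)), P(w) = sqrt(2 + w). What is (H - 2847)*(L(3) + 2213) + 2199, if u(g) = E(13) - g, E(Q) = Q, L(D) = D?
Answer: -6277945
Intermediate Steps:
u(g) = 13 - g
H = 13 (H = 13 - sqrt(2 - 2) = 13 - sqrt(0) = 13 - 1*0 = 13 + 0 = 13)
(H - 2847)*(L(3) + 2213) + 2199 = (13 - 2847)*(3 + 2213) + 2199 = -2834*2216 + 2199 = -6280144 + 2199 = -6277945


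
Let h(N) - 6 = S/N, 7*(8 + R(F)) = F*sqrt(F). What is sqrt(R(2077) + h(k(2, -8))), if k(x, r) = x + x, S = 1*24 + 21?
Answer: sqrt(1813 + 58156*sqrt(2077))/14 ≈ 116.33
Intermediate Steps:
R(F) = -8 + F**(3/2)/7 (R(F) = -8 + (F*sqrt(F))/7 = -8 + F**(3/2)/7)
S = 45 (S = 24 + 21 = 45)
k(x, r) = 2*x
h(N) = 6 + 45/N
sqrt(R(2077) + h(k(2, -8))) = sqrt((-8 + 2077**(3/2)/7) + (6 + 45/((2*2)))) = sqrt((-8 + (2077*sqrt(2077))/7) + (6 + 45/4)) = sqrt((-8 + 2077*sqrt(2077)/7) + (6 + 45*(1/4))) = sqrt((-8 + 2077*sqrt(2077)/7) + (6 + 45/4)) = sqrt((-8 + 2077*sqrt(2077)/7) + 69/4) = sqrt(37/4 + 2077*sqrt(2077)/7)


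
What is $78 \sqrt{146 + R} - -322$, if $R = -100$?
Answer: $322 + 78 \sqrt{46} \approx 851.02$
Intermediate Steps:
$78 \sqrt{146 + R} - -322 = 78 \sqrt{146 - 100} - -322 = 78 \sqrt{46} + 322 = 322 + 78 \sqrt{46}$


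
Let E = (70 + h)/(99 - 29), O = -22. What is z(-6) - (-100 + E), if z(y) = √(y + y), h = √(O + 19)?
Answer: 99 + 139*I*√3/70 ≈ 99.0 + 3.4394*I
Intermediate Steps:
h = I*√3 (h = √(-22 + 19) = √(-3) = I*√3 ≈ 1.732*I)
z(y) = √2*√y (z(y) = √(2*y) = √2*√y)
E = 1 + I*√3/70 (E = (70 + I*√3)/(99 - 29) = (70 + I*√3)/70 = (70 + I*√3)*(1/70) = 1 + I*√3/70 ≈ 1.0 + 0.024744*I)
z(-6) - (-100 + E) = √2*√(-6) - (-100 + (1 + I*√3/70)) = √2*(I*√6) - (-99 + I*√3/70) = 2*I*√3 + (99 - I*√3/70) = 99 + 139*I*√3/70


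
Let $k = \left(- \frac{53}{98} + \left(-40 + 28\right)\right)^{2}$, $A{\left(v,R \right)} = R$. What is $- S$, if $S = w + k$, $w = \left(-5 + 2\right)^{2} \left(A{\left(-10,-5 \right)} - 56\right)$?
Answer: $\frac{3762155}{9604} \approx 391.73$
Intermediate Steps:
$k = \frac{1510441}{9604}$ ($k = \left(\left(-53\right) \frac{1}{98} - 12\right)^{2} = \left(- \frac{53}{98} - 12\right)^{2} = \left(- \frac{1229}{98}\right)^{2} = \frac{1510441}{9604} \approx 157.27$)
$w = -549$ ($w = \left(-5 + 2\right)^{2} \left(-5 - 56\right) = \left(-3\right)^{2} \left(-61\right) = 9 \left(-61\right) = -549$)
$S = - \frac{3762155}{9604}$ ($S = -549 + \frac{1510441}{9604} = - \frac{3762155}{9604} \approx -391.73$)
$- S = \left(-1\right) \left(- \frac{3762155}{9604}\right) = \frac{3762155}{9604}$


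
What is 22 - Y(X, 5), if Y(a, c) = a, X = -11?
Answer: 33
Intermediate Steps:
22 - Y(X, 5) = 22 - 1*(-11) = 22 + 11 = 33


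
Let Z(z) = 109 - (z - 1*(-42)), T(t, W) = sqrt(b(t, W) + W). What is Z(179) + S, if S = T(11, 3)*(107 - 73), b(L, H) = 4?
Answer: -112 + 34*sqrt(7) ≈ -22.044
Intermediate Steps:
T(t, W) = sqrt(4 + W)
S = 34*sqrt(7) (S = sqrt(4 + 3)*(107 - 73) = sqrt(7)*34 = 34*sqrt(7) ≈ 89.956)
Z(z) = 67 - z (Z(z) = 109 - (z + 42) = 109 - (42 + z) = 109 + (-42 - z) = 67 - z)
Z(179) + S = (67 - 1*179) + 34*sqrt(7) = (67 - 179) + 34*sqrt(7) = -112 + 34*sqrt(7)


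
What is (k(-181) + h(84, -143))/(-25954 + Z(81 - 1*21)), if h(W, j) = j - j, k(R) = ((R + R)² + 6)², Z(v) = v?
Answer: -8587051250/12947 ≈ -6.6325e+5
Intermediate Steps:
k(R) = (6 + 4*R²)² (k(R) = ((2*R)² + 6)² = (4*R² + 6)² = (6 + 4*R²)²)
h(W, j) = 0
(k(-181) + h(84, -143))/(-25954 + Z(81 - 1*21)) = (4*(3 + 2*(-181)²)² + 0)/(-25954 + (81 - 1*21)) = (4*(3 + 2*32761)² + 0)/(-25954 + (81 - 21)) = (4*(3 + 65522)² + 0)/(-25954 + 60) = (4*65525² + 0)/(-25894) = (4*4293525625 + 0)*(-1/25894) = (17174102500 + 0)*(-1/25894) = 17174102500*(-1/25894) = -8587051250/12947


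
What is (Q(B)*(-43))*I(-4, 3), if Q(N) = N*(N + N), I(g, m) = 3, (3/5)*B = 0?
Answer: 0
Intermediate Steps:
B = 0 (B = (5/3)*0 = 0)
Q(N) = 2*N**2 (Q(N) = N*(2*N) = 2*N**2)
(Q(B)*(-43))*I(-4, 3) = ((2*0**2)*(-43))*3 = ((2*0)*(-43))*3 = (0*(-43))*3 = 0*3 = 0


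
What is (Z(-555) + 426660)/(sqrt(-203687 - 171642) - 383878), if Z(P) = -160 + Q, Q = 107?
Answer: -163765041946/147362694213 - 426607*I*sqrt(375329)/147362694213 ≈ -1.1113 - 0.0017736*I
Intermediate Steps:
Z(P) = -53 (Z(P) = -160 + 107 = -53)
(Z(-555) + 426660)/(sqrt(-203687 - 171642) - 383878) = (-53 + 426660)/(sqrt(-203687 - 171642) - 383878) = 426607/(sqrt(-375329) - 383878) = 426607/(I*sqrt(375329) - 383878) = 426607/(-383878 + I*sqrt(375329))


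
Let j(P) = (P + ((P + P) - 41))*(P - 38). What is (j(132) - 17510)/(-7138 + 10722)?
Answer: 3965/896 ≈ 4.4252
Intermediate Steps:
j(P) = (-41 + 3*P)*(-38 + P) (j(P) = (P + (2*P - 41))*(-38 + P) = (P + (-41 + 2*P))*(-38 + P) = (-41 + 3*P)*(-38 + P))
(j(132) - 17510)/(-7138 + 10722) = ((1558 - 155*132 + 3*132**2) - 17510)/(-7138 + 10722) = ((1558 - 20460 + 3*17424) - 17510)/3584 = ((1558 - 20460 + 52272) - 17510)*(1/3584) = (33370 - 17510)*(1/3584) = 15860*(1/3584) = 3965/896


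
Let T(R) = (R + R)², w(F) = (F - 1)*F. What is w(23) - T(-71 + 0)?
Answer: -19658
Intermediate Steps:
w(F) = F*(-1 + F) (w(F) = (-1 + F)*F = F*(-1 + F))
T(R) = 4*R² (T(R) = (2*R)² = 4*R²)
w(23) - T(-71 + 0) = 23*(-1 + 23) - 4*(-71 + 0)² = 23*22 - 4*(-71)² = 506 - 4*5041 = 506 - 1*20164 = 506 - 20164 = -19658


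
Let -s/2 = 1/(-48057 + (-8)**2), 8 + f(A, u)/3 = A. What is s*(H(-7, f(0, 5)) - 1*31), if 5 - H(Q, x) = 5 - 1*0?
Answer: -62/47993 ≈ -0.0012919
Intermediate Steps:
f(A, u) = -24 + 3*A
s = 2/47993 (s = -2/(-48057 + (-8)**2) = -2/(-48057 + 64) = -2/(-47993) = -2*(-1/47993) = 2/47993 ≈ 4.1673e-5)
H(Q, x) = 0 (H(Q, x) = 5 - (5 - 1*0) = 5 - (5 + 0) = 5 - 1*5 = 5 - 5 = 0)
s*(H(-7, f(0, 5)) - 1*31) = 2*(0 - 1*31)/47993 = 2*(0 - 31)/47993 = (2/47993)*(-31) = -62/47993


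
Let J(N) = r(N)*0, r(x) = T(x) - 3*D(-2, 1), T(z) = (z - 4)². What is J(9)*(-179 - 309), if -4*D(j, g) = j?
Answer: 0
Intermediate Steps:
D(j, g) = -j/4
T(z) = (-4 + z)²
r(x) = -3/2 + (-4 + x)² (r(x) = (-4 + x)² - (-3)*(-2)/4 = (-4 + x)² - 3*½ = (-4 + x)² - 3/2 = -3/2 + (-4 + x)²)
J(N) = 0 (J(N) = (-3/2 + (-4 + N)²)*0 = 0)
J(9)*(-179 - 309) = 0*(-179 - 309) = 0*(-488) = 0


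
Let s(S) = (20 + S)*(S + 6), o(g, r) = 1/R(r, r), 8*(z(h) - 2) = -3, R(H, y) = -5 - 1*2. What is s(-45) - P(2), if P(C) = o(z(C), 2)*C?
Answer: 6827/7 ≈ 975.29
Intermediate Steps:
R(H, y) = -7 (R(H, y) = -5 - 2 = -7)
z(h) = 13/8 (z(h) = 2 + (⅛)*(-3) = 2 - 3/8 = 13/8)
o(g, r) = -⅐ (o(g, r) = 1/(-7) = -⅐)
s(S) = (6 + S)*(20 + S) (s(S) = (20 + S)*(6 + S) = (6 + S)*(20 + S))
P(C) = -C/7
s(-45) - P(2) = (120 + (-45)² + 26*(-45)) - (-1)*2/7 = (120 + 2025 - 1170) - 1*(-2/7) = 975 + 2/7 = 6827/7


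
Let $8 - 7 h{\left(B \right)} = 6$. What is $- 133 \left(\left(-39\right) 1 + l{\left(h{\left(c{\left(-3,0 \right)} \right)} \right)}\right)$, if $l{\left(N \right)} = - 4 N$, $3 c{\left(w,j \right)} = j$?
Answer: $5339$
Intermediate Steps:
$c{\left(w,j \right)} = \frac{j}{3}$
$h{\left(B \right)} = \frac{2}{7}$ ($h{\left(B \right)} = \frac{8}{7} - \frac{6}{7} = \frac{2}{7}$)
$- 133 \left(\left(-39\right) 1 + l{\left(h{\left(c{\left(-3,0 \right)} \right)} \right)}\right) = - 133 \left(\left(-39\right) 1 - \frac{8}{7}\right) = - 133 \left(-39 - \frac{8}{7}\right) = \left(-133\right) \left(- \frac{281}{7}\right) = 5339$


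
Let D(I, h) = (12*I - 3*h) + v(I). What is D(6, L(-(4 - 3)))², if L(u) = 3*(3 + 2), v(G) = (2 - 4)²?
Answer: 961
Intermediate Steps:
v(G) = 4 (v(G) = (-2)² = 4)
L(u) = 15 (L(u) = 3*5 = 15)
D(I, h) = 4 - 3*h + 12*I (D(I, h) = (12*I - 3*h) + 4 = (-3*h + 12*I) + 4 = 4 - 3*h + 12*I)
D(6, L(-(4 - 3)))² = (4 - 3*15 + 12*6)² = (4 - 45 + 72)² = 31² = 961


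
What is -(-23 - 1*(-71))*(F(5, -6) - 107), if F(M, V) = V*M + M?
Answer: 6336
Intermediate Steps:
F(M, V) = M + M*V (F(M, V) = M*V + M = M + M*V)
-(-23 - 1*(-71))*(F(5, -6) - 107) = -(-23 - 1*(-71))*(5*(1 - 6) - 107) = -(-23 + 71)*(5*(-5) - 107) = -48*(-25 - 107) = -48*(-132) = -1*(-6336) = 6336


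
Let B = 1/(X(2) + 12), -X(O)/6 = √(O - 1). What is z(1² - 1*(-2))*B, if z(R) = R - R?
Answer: 0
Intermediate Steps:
X(O) = -6*√(-1 + O) (X(O) = -6*√(O - 1) = -6*√(-1 + O))
B = ⅙ (B = 1/(-6*√(-1 + 2) + 12) = 1/(-6*√1 + 12) = 1/(-6*1 + 12) = 1/(-6 + 12) = 1/6 = ⅙ ≈ 0.16667)
z(R) = 0
z(1² - 1*(-2))*B = 0*(⅙) = 0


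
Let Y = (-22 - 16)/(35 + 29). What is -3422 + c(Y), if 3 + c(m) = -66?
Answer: -3491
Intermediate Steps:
Y = -19/32 (Y = -38/64 = -38*1/64 = -19/32 ≈ -0.59375)
c(m) = -69 (c(m) = -3 - 66 = -69)
-3422 + c(Y) = -3422 - 69 = -3491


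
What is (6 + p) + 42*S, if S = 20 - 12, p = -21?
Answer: 321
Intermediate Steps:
S = 8
(6 + p) + 42*S = (6 - 21) + 42*8 = -15 + 336 = 321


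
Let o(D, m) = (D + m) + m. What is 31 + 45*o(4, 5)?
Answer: 661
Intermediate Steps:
o(D, m) = D + 2*m
31 + 45*o(4, 5) = 31 + 45*(4 + 2*5) = 31 + 45*(4 + 10) = 31 + 45*14 = 31 + 630 = 661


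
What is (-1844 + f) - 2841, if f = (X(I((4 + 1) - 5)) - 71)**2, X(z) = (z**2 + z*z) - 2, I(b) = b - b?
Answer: 644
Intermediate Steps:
I(b) = 0
X(z) = -2 + 2*z**2 (X(z) = (z**2 + z**2) - 2 = 2*z**2 - 2 = -2 + 2*z**2)
f = 5329 (f = ((-2 + 2*0**2) - 71)**2 = ((-2 + 2*0) - 71)**2 = ((-2 + 0) - 71)**2 = (-2 - 71)**2 = (-73)**2 = 5329)
(-1844 + f) - 2841 = (-1844 + 5329) - 2841 = 3485 - 2841 = 644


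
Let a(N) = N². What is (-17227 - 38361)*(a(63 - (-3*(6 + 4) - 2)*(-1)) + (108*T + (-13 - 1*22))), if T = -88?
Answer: 476833864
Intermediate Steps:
(-17227 - 38361)*(a(63 - (-3*(6 + 4) - 2)*(-1)) + (108*T + (-13 - 1*22))) = (-17227 - 38361)*((63 - (-3*(6 + 4) - 2)*(-1))² + (108*(-88) + (-13 - 1*22))) = -55588*((63 - (-3*10 - 2)*(-1))² + (-9504 + (-13 - 22))) = -55588*((63 - (-30 - 2)*(-1))² + (-9504 - 35)) = -55588*((63 - (-32)*(-1))² - 9539) = -55588*((63 - 1*32)² - 9539) = -55588*((63 - 32)² - 9539) = -55588*(31² - 9539) = -55588*(961 - 9539) = -55588*(-8578) = 476833864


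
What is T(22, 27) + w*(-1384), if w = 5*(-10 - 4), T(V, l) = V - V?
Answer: 96880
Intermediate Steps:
T(V, l) = 0
w = -70 (w = 5*(-14) = -70)
T(22, 27) + w*(-1384) = 0 - 70*(-1384) = 0 + 96880 = 96880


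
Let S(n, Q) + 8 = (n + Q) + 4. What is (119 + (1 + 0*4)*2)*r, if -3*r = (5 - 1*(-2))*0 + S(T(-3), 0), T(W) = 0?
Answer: 484/3 ≈ 161.33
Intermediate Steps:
S(n, Q) = -4 + Q + n (S(n, Q) = -8 + ((n + Q) + 4) = -8 + ((Q + n) + 4) = -8 + (4 + Q + n) = -4 + Q + n)
r = 4/3 (r = -((5 - 1*(-2))*0 + (-4 + 0 + 0))/3 = -((5 + 2)*0 - 4)/3 = -(7*0 - 4)/3 = -(0 - 4)/3 = -⅓*(-4) = 4/3 ≈ 1.3333)
(119 + (1 + 0*4)*2)*r = (119 + (1 + 0*4)*2)*(4/3) = (119 + (1 + 0)*2)*(4/3) = (119 + 1*2)*(4/3) = (119 + 2)*(4/3) = 121*(4/3) = 484/3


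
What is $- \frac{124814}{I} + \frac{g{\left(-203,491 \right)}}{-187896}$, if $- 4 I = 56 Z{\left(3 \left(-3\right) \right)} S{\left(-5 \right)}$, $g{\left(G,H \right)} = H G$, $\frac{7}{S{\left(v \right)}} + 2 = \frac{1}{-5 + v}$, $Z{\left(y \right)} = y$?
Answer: $\frac{1957826167}{6576360} \approx 297.71$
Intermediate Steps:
$S{\left(v \right)} = \frac{7}{-2 + \frac{1}{-5 + v}}$
$g{\left(G,H \right)} = G H$
$I = -420$ ($I = - \frac{56 \cdot 3 \left(-3\right) \frac{7 \left(5 - -5\right)}{-11 + 2 \left(-5\right)}}{4} = - \frac{56 \left(-9\right) \frac{7 \left(5 + 5\right)}{-11 - 10}}{4} = - \frac{\left(-504\right) 7 \frac{1}{-21} \cdot 10}{4} = - \frac{\left(-504\right) 7 \left(- \frac{1}{21}\right) 10}{4} = - \frac{\left(-504\right) \left(- \frac{10}{3}\right)}{4} = \left(- \frac{1}{4}\right) 1680 = -420$)
$- \frac{124814}{I} + \frac{g{\left(-203,491 \right)}}{-187896} = - \frac{124814}{-420} + \frac{\left(-203\right) 491}{-187896} = \left(-124814\right) \left(- \frac{1}{420}\right) - - \frac{99673}{187896} = \frac{62407}{210} + \frac{99673}{187896} = \frac{1957826167}{6576360}$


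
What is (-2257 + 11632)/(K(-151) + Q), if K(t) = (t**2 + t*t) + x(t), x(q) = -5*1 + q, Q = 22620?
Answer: 9375/68066 ≈ 0.13773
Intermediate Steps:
x(q) = -5 + q
K(t) = -5 + t + 2*t**2 (K(t) = (t**2 + t*t) + (-5 + t) = (t**2 + t**2) + (-5 + t) = 2*t**2 + (-5 + t) = -5 + t + 2*t**2)
(-2257 + 11632)/(K(-151) + Q) = (-2257 + 11632)/((-5 - 151 + 2*(-151)**2) + 22620) = 9375/((-5 - 151 + 2*22801) + 22620) = 9375/((-5 - 151 + 45602) + 22620) = 9375/(45446 + 22620) = 9375/68066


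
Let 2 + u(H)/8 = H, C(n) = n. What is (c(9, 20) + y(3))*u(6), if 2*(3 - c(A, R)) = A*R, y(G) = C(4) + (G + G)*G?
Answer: -2080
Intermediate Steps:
y(G) = 4 + 2*G**2 (y(G) = 4 + (G + G)*G = 4 + (2*G)*G = 4 + 2*G**2)
u(H) = -16 + 8*H
c(A, R) = 3 - A*R/2
(c(9, 20) + y(3))*u(6) = ((3 - 1/2*9*20) + (4 + 2*3**2))*(-16 + 8*6) = ((3 - 90) + (4 + 2*9))*(-16 + 48) = (-87 + (4 + 18))*32 = (-87 + 22)*32 = -65*32 = -2080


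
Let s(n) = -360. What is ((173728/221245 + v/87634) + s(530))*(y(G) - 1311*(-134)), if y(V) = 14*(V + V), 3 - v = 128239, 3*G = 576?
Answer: -126608943087796140/1938858433 ≈ -6.5301e+7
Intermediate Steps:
G = 192 (G = (1/3)*576 = 192)
v = -128236 (v = 3 - 1*128239 = 3 - 128239 = -128236)
y(V) = 28*V (y(V) = 14*(2*V) = 28*V)
((173728/221245 + v/87634) + s(530))*(y(G) - 1311*(-134)) = ((173728/221245 - 128236/87634) - 360)*(28*192 - 1311*(-134)) = ((173728*(1/221245) - 128236*1/87634) - 360)*(5376 + 175674) = ((173728/221245 - 64118/43817) - 360)*181050 = (-6573547134/9694292165 - 360)*181050 = -3496518726534/9694292165*181050 = -126608943087796140/1938858433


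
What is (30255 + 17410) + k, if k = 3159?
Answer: 50824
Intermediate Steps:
(30255 + 17410) + k = (30255 + 17410) + 3159 = 47665 + 3159 = 50824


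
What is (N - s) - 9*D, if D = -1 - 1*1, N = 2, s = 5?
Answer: 15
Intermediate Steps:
D = -2 (D = -1 - 1 = -2)
(N - s) - 9*D = (2 - 1*5) - 9*(-2) = (2 - 5) - 3*(-6) = -3 + 18 = 15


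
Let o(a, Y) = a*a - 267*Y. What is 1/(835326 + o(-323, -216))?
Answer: 1/997327 ≈ 1.0027e-6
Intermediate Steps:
o(a, Y) = a² - 267*Y
1/(835326 + o(-323, -216)) = 1/(835326 + ((-323)² - 267*(-216))) = 1/(835326 + (104329 + 57672)) = 1/(835326 + 162001) = 1/997327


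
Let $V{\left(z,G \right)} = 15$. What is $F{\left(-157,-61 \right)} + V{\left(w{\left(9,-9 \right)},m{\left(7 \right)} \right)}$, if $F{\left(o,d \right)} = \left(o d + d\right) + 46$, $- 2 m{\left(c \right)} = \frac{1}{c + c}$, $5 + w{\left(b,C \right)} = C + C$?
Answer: $9577$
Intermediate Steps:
$w{\left(b,C \right)} = -5 + 2 C$ ($w{\left(b,C \right)} = -5 + \left(C + C\right) = -5 + 2 C$)
$m{\left(c \right)} = - \frac{1}{4 c}$ ($m{\left(c \right)} = - \frac{1}{2 \left(c + c\right)} = - \frac{1}{2 \cdot 2 c} = - \frac{\frac{1}{2} \frac{1}{c}}{2} = - \frac{1}{4 c}$)
$F{\left(o,d \right)} = 46 + d + d o$ ($F{\left(o,d \right)} = \left(d o + d\right) + 46 = \left(d + d o\right) + 46 = 46 + d + d o$)
$F{\left(-157,-61 \right)} + V{\left(w{\left(9,-9 \right)},m{\left(7 \right)} \right)} = \left(46 - 61 - -9577\right) + 15 = \left(46 - 61 + 9577\right) + 15 = 9562 + 15 = 9577$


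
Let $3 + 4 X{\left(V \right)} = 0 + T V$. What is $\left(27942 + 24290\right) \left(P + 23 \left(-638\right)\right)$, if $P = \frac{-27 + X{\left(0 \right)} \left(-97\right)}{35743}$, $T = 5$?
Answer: $- \frac{27395304599810}{35743} \approx -7.6645 \cdot 10^{8}$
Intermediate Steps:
$X{\left(V \right)} = - \frac{3}{4} + \frac{5 V}{4}$ ($X{\left(V \right)} = - \frac{3}{4} + \frac{0 + 5 V}{4} = - \frac{3}{4} + \frac{5 V}{4}$)
$P = \frac{183}{142972}$ ($P = \frac{-27 + \left(- \frac{3}{4} + \frac{5}{4} \cdot 0\right) \left(-97\right)}{35743} = \left(-27 + \left(- \frac{3}{4} + 0\right) \left(-97\right)\right) \frac{1}{35743} = \left(-27 - - \frac{291}{4}\right) \frac{1}{35743} = \left(-27 + \frac{291}{4}\right) \frac{1}{35743} = \frac{183}{4} \cdot \frac{1}{35743} = \frac{183}{142972} \approx 0.00128$)
$\left(27942 + 24290\right) \left(P + 23 \left(-638\right)\right) = \left(27942 + 24290\right) \left(\frac{183}{142972} + 23 \left(-638\right)\right) = 52232 \left(\frac{183}{142972} - 14674\right) = 52232 \left(- \frac{2097970945}{142972}\right) = - \frac{27395304599810}{35743}$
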